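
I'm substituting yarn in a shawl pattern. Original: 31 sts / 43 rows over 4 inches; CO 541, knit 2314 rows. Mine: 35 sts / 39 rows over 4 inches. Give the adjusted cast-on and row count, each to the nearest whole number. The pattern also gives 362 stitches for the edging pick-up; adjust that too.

Stitches: 541 × 35/31 = 610.81 → 611.
Rows: 2314 × 39/43 = 2098.74 → 2099.
edging pick-up: 362 × 35/31 = 408.71 → 409.

Cast on 611 stitches; work 2099 rows; edging pick-up 409 stitches.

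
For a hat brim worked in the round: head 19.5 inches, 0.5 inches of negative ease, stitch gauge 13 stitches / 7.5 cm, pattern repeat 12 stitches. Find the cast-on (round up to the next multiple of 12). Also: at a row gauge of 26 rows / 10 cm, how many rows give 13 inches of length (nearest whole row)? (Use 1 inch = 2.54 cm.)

Finished = 19.5 − 0.5 = 19 inches.
19 inches × 2.54 = 48.26 cm.
13/7.5 = 1.733 sts per cm; 48.26 × 1.733 = 83.65 sts.
Next multiple of 12 → 84.
13 inches = 33.02 cm; × 2.6 = 85.85 → 86 rows.

Cast on 84 stitches; work 86 rows.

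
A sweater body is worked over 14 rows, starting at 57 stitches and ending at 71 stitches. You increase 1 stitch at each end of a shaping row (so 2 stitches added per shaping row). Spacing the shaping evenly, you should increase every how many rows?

Stitches to add: |71 − 57| = 14.
Shaping rows needed: 14 / 2 = 7.
14 rows / 7 = every 2 rows.

Increase every 2nd row.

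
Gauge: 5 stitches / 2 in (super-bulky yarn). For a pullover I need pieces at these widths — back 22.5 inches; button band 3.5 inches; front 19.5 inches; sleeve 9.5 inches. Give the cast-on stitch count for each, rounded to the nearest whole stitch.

back 56; button band 9; front 49; sleeve 24.

Rate = 5/2 = 2.5 sts per in.
back: 22.5 × 2.5 = 56.25 → 56.
button band: 3.5 × 2.5 = 8.75 → 9.
front: 19.5 × 2.5 = 48.75 → 49.
sleeve: 9.5 × 2.5 = 23.75 → 24.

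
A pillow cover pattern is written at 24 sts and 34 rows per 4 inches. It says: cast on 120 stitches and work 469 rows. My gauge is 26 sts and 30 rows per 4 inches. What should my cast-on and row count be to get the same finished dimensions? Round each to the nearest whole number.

Cast on 130 stitches; work 414 rows.

Stitches: 120 × 26/24 = 130.00 → 130.
Rows: 469 × 30/34 = 413.82 → 414.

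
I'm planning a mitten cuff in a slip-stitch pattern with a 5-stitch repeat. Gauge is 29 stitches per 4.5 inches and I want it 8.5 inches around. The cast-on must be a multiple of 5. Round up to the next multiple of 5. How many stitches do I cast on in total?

29 / 4.5 = 6.444 sts per inch.
8.5 × 6.444 = 54.78 sts.
Next multiple of 5: 55.

55 stitches.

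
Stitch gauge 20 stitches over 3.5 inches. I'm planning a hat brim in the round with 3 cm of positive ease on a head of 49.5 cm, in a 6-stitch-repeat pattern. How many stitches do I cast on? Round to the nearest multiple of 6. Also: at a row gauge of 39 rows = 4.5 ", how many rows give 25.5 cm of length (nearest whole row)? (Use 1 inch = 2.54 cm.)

Cast on 120 stitches; work 87 rows.

Finished = 49.5 + 3 = 52.5 cm.
52.5 cm × 1/2.54 = 20.67 inches.
20/3.5 = 5.714 sts per in; 20.67 × 5.714 = 118.11 sts.
Nearest multiple of 6 → 120.
25.5 cm = 10.04 inches; × 8.667 = 87.01 → 87 rows.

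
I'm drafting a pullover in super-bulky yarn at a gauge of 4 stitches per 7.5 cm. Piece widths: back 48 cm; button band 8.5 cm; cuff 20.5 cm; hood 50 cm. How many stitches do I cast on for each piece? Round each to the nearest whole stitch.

back 26; button band 5; cuff 11; hood 27.

Rate = 4/7.5 = 0.533 sts per cm.
back: 48 × 0.533 = 25.60 → 26.
button band: 8.5 × 0.533 = 4.53 → 5.
cuff: 20.5 × 0.533 = 10.93 → 11.
hood: 50 × 0.533 = 26.67 → 27.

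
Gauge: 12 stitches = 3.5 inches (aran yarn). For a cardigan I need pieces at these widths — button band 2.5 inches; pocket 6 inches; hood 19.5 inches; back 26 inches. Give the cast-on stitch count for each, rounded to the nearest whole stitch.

Rate = 12/3.5 = 3.429 sts per in.
button band: 2.5 × 3.429 = 8.57 → 9.
pocket: 6 × 3.429 = 20.57 → 21.
hood: 19.5 × 3.429 = 66.86 → 67.
back: 26 × 3.429 = 89.14 → 89.

button band 9; pocket 21; hood 67; back 89.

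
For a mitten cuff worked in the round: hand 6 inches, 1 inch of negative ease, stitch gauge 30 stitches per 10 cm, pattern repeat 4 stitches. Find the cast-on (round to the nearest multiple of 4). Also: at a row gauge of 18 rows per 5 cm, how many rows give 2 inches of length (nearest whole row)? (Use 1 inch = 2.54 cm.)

Finished = 6 − 1 = 5 inches.
5 inches × 2.54 = 12.70 cm.
30/10 = 3 sts per cm; 12.70 × 3 = 38.10 sts.
Nearest multiple of 4 → 40.
2 inches = 5.08 cm; × 3.6 = 18.29 → 18 rows.

Cast on 40 stitches; work 18 rows.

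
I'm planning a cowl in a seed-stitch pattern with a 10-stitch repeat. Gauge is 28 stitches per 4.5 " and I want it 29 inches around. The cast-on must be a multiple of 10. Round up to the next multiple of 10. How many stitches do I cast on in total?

190 stitches.

28 / 4.5 = 6.222 sts per inch.
29 × 6.222 = 180.44 sts.
Next multiple of 10: 190.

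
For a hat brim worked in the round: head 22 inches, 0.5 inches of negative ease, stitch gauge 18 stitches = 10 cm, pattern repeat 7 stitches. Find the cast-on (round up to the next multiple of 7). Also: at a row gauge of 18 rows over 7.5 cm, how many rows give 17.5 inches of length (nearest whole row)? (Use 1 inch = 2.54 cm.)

Finished = 22 − 0.5 = 21.5 inches.
21.5 inches × 2.54 = 54.61 cm.
18/10 = 1.8 sts per cm; 54.61 × 1.8 = 98.30 sts.
Next multiple of 7 → 105.
17.5 inches = 44.45 cm; × 2.4 = 106.68 → 107 rows.

Cast on 105 stitches; work 107 rows.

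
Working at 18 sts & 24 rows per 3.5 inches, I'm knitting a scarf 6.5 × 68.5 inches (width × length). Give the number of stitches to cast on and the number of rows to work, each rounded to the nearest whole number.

Stitch gauge = 18/3.5 = 5.143 sts/in; 6.5 × 5.143 = 33.43 → 33 sts.
Row gauge = 24/3.5 = 6.857 rows/in; 68.5 × 6.857 = 469.71 → 470 rows.

Cast on 33 stitches and work 470 rows.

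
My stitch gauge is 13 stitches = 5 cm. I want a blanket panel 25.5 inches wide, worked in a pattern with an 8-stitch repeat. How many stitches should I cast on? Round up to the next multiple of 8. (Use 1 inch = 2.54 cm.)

176 stitches.

25.5 in = 25.5 × 2.54 = 64.77 cm.
13 / 5 = 2.6 sts/cm.
64.77 × 2.6 = 168.40 sts.
→ 176.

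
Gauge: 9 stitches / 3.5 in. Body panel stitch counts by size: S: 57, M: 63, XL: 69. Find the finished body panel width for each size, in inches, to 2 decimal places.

9/3.5 = 2.571 sts per in.
S: 57 / 2.571 = 22.167 → 22.17 in.
M: 63 / 2.571 = 24.500 → 24.50 in.
XL: 69 / 2.571 = 26.833 → 26.83 in.

S 22.17 inches; M 24.50 inches; XL 26.83 inches.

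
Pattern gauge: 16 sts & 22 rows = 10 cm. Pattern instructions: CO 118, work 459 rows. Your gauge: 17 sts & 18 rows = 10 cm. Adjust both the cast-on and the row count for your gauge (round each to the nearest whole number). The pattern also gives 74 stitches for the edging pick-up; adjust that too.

Cast on 125 stitches; work 376 rows; edging pick-up 79 stitches.

Stitches: 118 × 17/16 = 125.38 → 125.
Rows: 459 × 18/22 = 375.55 → 376.
edging pick-up: 74 × 17/16 = 78.62 → 79.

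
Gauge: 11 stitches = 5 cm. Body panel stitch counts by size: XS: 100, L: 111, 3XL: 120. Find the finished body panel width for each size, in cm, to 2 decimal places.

XS 45.45 cm; L 50.45 cm; 3XL 54.55 cm.

11/5 = 2.2 sts per cm.
XS: 100 / 2.2 = 45.455 → 45.45 cm.
L: 111 / 2.2 = 50.455 → 50.45 cm.
3XL: 120 / 2.2 = 54.545 → 54.55 cm.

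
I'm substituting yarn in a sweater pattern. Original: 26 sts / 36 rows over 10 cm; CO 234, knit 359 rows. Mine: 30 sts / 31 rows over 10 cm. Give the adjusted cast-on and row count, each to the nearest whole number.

Stitches: 234 × 30/26 = 270.00 → 270.
Rows: 359 × 31/36 = 309.14 → 309.

Cast on 270 stitches; work 309 rows.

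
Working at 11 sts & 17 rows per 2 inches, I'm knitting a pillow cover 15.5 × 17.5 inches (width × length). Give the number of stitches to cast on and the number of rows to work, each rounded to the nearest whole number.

Stitch gauge = 11/2 = 5.5 sts/in; 15.5 × 5.5 = 85.25 → 85 sts.
Row gauge = 17/2 = 8.5 rows/in; 17.5 × 8.5 = 148.75 → 149 rows.

Cast on 85 stitches and work 149 rows.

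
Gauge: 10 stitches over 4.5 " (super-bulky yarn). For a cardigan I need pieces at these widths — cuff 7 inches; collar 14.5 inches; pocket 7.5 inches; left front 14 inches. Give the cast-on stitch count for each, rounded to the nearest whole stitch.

cuff 16; collar 32; pocket 17; left front 31.

Rate = 10/4.5 = 2.222 sts per in.
cuff: 7 × 2.222 = 15.56 → 16.
collar: 14.5 × 2.222 = 32.22 → 32.
pocket: 7.5 × 2.222 = 16.67 → 17.
left front: 14 × 2.222 = 31.11 → 31.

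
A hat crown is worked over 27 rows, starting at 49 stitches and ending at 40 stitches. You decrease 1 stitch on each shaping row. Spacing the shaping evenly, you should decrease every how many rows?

Stitches to remove: |40 − 49| = 9.
Shaping rows needed: 9 / 1 = 9.
27 rows / 9 = every 3 rows.

Decrease every 3rd row.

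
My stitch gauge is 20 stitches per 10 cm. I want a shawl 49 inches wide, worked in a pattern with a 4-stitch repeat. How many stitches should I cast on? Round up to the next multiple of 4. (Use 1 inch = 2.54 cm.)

49 in = 49 × 2.54 = 124.46 cm.
20 / 10 = 2 sts/cm.
124.46 × 2 = 248.92 sts.
→ 252.

252 stitches.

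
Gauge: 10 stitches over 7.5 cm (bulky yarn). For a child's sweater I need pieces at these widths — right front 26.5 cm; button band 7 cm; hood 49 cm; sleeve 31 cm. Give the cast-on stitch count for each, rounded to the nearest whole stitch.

Rate = 10/7.5 = 1.333 sts per cm.
right front: 26.5 × 1.333 = 35.33 → 35.
button band: 7 × 1.333 = 9.33 → 9.
hood: 49 × 1.333 = 65.33 → 65.
sleeve: 31 × 1.333 = 41.33 → 41.

right front 35; button band 9; hood 65; sleeve 41.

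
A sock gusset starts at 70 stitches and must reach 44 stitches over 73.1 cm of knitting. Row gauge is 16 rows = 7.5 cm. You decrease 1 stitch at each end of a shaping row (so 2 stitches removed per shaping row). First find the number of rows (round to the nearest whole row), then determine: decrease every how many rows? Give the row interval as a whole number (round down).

Rows = 73.1 × 2.133 = 155.9 → 156 rows.
Stitches to remove: 26 → 13 shaping rows (at 2 st each).
156 / 13 = 12.00 → every 12 rows.

Decrease every 12th row.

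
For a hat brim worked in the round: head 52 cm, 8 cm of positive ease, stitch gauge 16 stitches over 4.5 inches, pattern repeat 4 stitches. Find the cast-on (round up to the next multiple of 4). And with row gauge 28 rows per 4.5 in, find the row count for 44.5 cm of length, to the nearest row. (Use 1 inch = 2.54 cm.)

Cast on 84 stitches; work 109 rows.

Finished = 52 + 8 = 60 cm.
60 cm × 1/2.54 = 23.62 inches.
16/4.5 = 3.556 sts per in; 23.62 × 3.556 = 83.99 sts.
Next multiple of 4 → 84.
44.5 cm = 17.52 inches; × 6.222 = 109.01 → 109 rows.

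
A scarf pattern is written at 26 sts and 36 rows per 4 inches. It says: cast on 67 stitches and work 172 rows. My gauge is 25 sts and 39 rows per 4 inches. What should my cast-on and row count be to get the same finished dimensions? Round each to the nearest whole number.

Stitches: 67 × 25/26 = 64.42 → 64.
Rows: 172 × 39/36 = 186.33 → 186.

Cast on 64 stitches; work 186 rows.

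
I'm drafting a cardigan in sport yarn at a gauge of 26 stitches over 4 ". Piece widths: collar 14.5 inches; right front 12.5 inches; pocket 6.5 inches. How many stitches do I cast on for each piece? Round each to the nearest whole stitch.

Rate = 26/4 = 6.5 sts per in.
collar: 14.5 × 6.5 = 94.25 → 94.
right front: 12.5 × 6.5 = 81.25 → 81.
pocket: 6.5 × 6.5 = 42.25 → 42.

collar 94; right front 81; pocket 42.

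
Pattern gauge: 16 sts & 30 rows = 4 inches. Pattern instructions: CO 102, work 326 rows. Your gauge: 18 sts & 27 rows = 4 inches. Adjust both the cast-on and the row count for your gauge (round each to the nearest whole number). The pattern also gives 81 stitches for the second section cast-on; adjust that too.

Cast on 115 stitches; work 293 rows; second section cast-on 91 stitches.

Stitches: 102 × 18/16 = 114.75 → 115.
Rows: 326 × 27/30 = 293.40 → 293.
second section cast-on: 81 × 18/16 = 91.12 → 91.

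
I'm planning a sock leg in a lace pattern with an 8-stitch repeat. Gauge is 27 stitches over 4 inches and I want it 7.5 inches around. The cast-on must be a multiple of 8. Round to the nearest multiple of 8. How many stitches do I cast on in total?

27 / 4 = 6.75 sts per inch.
7.5 × 6.75 = 50.62 sts.
Nearest multiple of 8: 48.

CO 48 sts.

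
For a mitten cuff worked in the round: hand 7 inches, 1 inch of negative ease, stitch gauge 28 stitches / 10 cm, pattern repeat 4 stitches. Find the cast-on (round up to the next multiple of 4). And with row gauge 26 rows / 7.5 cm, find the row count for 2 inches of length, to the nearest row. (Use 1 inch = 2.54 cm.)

Cast on 44 stitches; work 18 rows.

Finished = 7 − 1 = 6 inches.
6 inches × 2.54 = 15.24 cm.
28/10 = 2.8 sts per cm; 15.24 × 2.8 = 42.67 sts.
Next multiple of 4 → 44.
2 inches = 5.08 cm; × 3.467 = 17.61 → 18 rows.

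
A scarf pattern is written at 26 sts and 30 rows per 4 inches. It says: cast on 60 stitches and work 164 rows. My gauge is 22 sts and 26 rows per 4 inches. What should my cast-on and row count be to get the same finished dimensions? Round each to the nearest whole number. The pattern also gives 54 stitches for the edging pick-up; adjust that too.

Stitches: 60 × 22/26 = 50.77 → 51.
Rows: 164 × 26/30 = 142.13 → 142.
edging pick-up: 54 × 22/26 = 45.69 → 46.

Cast on 51 stitches; work 142 rows; edging pick-up 46 stitches.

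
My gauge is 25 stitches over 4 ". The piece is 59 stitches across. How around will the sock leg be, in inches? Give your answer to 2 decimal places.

9.44 inches.

25 stitches / 4 inch = 6.25 stitches per inch.
59 / 6.25 = 9.440 inches.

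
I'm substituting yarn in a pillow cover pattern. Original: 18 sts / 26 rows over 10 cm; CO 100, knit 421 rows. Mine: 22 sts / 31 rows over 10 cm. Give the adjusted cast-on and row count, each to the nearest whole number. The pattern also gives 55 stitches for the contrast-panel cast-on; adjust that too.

Stitches: 100 × 22/18 = 122.22 → 122.
Rows: 421 × 31/26 = 501.96 → 502.
contrast-panel cast-on: 55 × 22/18 = 67.22 → 67.

Cast on 122 stitches; work 502 rows; contrast-panel cast-on 67 stitches.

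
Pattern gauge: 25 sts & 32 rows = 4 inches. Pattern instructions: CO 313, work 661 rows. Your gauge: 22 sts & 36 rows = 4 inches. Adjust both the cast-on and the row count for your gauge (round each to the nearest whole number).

Cast on 275 stitches; work 744 rows.

Stitches: 313 × 22/25 = 275.44 → 275.
Rows: 661 × 36/32 = 743.62 → 744.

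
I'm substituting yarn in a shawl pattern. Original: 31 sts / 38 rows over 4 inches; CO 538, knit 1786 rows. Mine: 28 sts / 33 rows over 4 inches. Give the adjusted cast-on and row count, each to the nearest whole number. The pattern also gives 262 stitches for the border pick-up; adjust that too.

Stitches: 538 × 28/31 = 485.94 → 486.
Rows: 1786 × 33/38 = 1551.00 → 1551.
border pick-up: 262 × 28/31 = 236.65 → 237.

Cast on 486 stitches; work 1551 rows; border pick-up 237 stitches.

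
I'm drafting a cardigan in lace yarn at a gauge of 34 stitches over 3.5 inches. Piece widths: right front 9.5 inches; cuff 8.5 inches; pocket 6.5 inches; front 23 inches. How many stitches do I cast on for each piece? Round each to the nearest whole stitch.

Rate = 34/3.5 = 9.714 sts per in.
right front: 9.5 × 9.714 = 92.29 → 92.
cuff: 8.5 × 9.714 = 82.57 → 83.
pocket: 6.5 × 9.714 = 63.14 → 63.
front: 23 × 9.714 = 223.43 → 223.

right front 92; cuff 83; pocket 63; front 223.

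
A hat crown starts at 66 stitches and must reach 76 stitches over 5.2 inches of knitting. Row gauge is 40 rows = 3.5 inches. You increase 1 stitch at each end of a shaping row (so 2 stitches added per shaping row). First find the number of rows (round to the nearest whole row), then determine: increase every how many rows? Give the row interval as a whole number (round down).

Increase every 11th row.

Rows = 5.2 × 11.429 = 59.4 → 59 rows.
Stitches to add: 10 → 5 shaping rows (at 2 st each).
59 / 5 = 11.80 → every 11 rows.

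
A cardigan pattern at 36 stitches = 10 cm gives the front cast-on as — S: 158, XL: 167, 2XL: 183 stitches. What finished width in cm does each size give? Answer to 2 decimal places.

36/10 = 3.6 sts per cm.
S: 158 / 3.6 = 43.889 → 43.89 cm.
XL: 167 / 3.6 = 46.389 → 46.39 cm.
2XL: 183 / 3.6 = 50.833 → 50.83 cm.

S 43.89 cm; XL 46.39 cm; 2XL 50.83 cm.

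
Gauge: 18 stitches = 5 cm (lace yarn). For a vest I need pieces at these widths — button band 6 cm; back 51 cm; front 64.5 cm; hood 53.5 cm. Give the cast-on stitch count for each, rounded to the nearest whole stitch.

Rate = 18/5 = 3.6 sts per cm.
button band: 6 × 3.6 = 21.60 → 22.
back: 51 × 3.6 = 183.60 → 184.
front: 64.5 × 3.6 = 232.20 → 232.
hood: 53.5 × 3.6 = 192.60 → 193.

button band 22; back 184; front 232; hood 193.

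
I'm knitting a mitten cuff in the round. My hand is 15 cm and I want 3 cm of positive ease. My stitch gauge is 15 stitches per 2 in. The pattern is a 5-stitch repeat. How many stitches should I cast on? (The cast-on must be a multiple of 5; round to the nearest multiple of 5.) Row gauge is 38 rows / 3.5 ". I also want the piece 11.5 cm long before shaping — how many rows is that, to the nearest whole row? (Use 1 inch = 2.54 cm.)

Finished = 15 + 3 = 18 cm.
18 cm × 1/2.54 = 7.09 inches.
15/2 = 7.5 sts per in; 7.09 × 7.5 = 53.15 sts.
Nearest multiple of 5 → 55.
11.5 cm = 4.53 inches; × 10.857 = 49.16 → 49 rows.

Cast on 55 stitches; work 49 rows.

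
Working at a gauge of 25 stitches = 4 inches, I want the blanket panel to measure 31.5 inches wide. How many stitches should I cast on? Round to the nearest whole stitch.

CO 197 sts.

25 stitches / 4 in = 6.25 stitches per inch.
31.5 × 6.25 = 196.88 stitches.
Round to nearest → 197.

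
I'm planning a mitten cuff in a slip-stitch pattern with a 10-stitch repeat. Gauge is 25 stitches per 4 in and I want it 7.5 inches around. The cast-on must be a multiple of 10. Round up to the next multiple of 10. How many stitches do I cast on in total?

25 / 4 = 6.25 sts per inch.
7.5 × 6.25 = 46.88 sts.
Next multiple of 10: 50.

CO 50 sts.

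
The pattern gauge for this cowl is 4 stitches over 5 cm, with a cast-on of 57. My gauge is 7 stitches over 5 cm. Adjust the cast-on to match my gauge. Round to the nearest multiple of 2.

Scale factor = 7 / 4 = 1.750.
57 × 7 / 4 = 99.75 sts.
→ 100 sts.

Cast on 100 stitches.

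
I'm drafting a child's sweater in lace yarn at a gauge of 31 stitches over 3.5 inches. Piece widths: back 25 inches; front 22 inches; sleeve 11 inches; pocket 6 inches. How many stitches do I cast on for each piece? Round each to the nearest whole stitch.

Rate = 31/3.5 = 8.857 sts per in.
back: 25 × 8.857 = 221.43 → 221.
front: 22 × 8.857 = 194.86 → 195.
sleeve: 11 × 8.857 = 97.43 → 97.
pocket: 6 × 8.857 = 53.14 → 53.

back 221; front 195; sleeve 97; pocket 53.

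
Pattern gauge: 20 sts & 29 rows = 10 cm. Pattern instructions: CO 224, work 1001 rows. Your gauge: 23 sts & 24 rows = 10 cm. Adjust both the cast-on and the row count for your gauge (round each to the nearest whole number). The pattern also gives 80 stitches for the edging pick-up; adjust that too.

Stitches: 224 × 23/20 = 257.60 → 258.
Rows: 1001 × 24/29 = 828.41 → 828.
edging pick-up: 80 × 23/20 = 92.00 → 92.

Cast on 258 stitches; work 828 rows; edging pick-up 92 stitches.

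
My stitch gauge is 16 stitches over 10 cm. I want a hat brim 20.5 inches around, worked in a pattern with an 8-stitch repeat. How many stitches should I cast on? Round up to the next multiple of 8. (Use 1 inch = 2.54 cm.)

20.5 in = 20.5 × 2.54 = 52.07 cm.
16 / 10 = 1.6 sts/cm.
52.07 × 1.6 = 83.31 sts.
→ 88.

Cast on 88 stitches.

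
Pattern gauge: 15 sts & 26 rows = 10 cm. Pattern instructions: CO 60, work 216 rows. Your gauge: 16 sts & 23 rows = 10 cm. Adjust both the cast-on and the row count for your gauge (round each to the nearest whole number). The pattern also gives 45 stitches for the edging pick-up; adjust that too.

Cast on 64 stitches; work 191 rows; edging pick-up 48 stitches.

Stitches: 60 × 16/15 = 64.00 → 64.
Rows: 216 × 23/26 = 191.08 → 191.
edging pick-up: 45 × 16/15 = 48.00 → 48.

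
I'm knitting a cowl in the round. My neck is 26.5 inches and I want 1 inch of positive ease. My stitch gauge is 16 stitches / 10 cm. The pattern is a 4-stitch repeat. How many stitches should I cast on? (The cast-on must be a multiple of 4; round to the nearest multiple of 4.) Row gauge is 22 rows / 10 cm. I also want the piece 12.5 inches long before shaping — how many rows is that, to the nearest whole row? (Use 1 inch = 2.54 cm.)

Finished = 26.5 + 1 = 27.5 inches.
27.5 inches × 2.54 = 69.85 cm.
16/10 = 1.6 sts per cm; 69.85 × 1.6 = 111.76 sts.
Nearest multiple of 4 → 112.
12.5 inches = 31.75 cm; × 2.2 = 69.85 → 70 rows.

Cast on 112 stitches; work 70 rows.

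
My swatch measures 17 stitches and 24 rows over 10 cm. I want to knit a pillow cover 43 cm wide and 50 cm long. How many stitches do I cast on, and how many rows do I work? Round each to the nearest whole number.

Cast on 73 stitches and work 120 rows.

Stitch gauge = 17/10 = 1.7 sts/cm; 43 × 1.7 = 73.10 → 73 sts.
Row gauge = 24/10 = 2.4 rows/cm; 50 × 2.4 = 120.00 → 120 rows.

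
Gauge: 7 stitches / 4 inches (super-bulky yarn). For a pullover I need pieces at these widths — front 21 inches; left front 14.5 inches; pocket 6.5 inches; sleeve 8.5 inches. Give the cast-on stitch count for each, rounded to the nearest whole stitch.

Rate = 7/4 = 1.75 sts per in.
front: 21 × 1.75 = 36.75 → 37.
left front: 14.5 × 1.75 = 25.38 → 25.
pocket: 6.5 × 1.75 = 11.38 → 11.
sleeve: 8.5 × 1.75 = 14.88 → 15.

front 37; left front 25; pocket 11; sleeve 15.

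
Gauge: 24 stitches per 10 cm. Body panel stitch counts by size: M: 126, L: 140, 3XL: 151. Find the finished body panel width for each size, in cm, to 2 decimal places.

M 52.50 cm; L 58.33 cm; 3XL 62.92 cm.

24/10 = 2.4 sts per cm.
M: 126 / 2.4 = 52.500 → 52.50 cm.
L: 140 / 2.4 = 58.333 → 58.33 cm.
3XL: 151 / 2.4 = 62.917 → 62.92 cm.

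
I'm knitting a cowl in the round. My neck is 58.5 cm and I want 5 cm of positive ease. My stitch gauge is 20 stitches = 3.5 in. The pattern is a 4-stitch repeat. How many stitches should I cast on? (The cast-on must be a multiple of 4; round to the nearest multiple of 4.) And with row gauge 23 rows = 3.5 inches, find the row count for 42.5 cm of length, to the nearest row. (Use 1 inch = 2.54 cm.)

Finished = 58.5 + 5 = 63.5 cm.
63.5 cm × 1/2.54 = 25.00 inches.
20/3.5 = 5.714 sts per in; 25.00 × 5.714 = 142.86 sts.
Nearest multiple of 4 → 144.
42.5 cm = 16.73 inches; × 6.571 = 109.96 → 110 rows.

Cast on 144 stitches; work 110 rows.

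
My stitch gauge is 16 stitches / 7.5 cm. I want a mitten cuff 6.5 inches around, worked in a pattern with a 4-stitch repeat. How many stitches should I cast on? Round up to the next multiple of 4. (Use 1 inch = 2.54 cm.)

6.5 in = 6.5 × 2.54 = 16.51 cm.
16 / 7.5 = 2.133 sts/cm.
16.51 × 2.133 = 35.22 sts.
→ 36.

Cast on 36 stitches.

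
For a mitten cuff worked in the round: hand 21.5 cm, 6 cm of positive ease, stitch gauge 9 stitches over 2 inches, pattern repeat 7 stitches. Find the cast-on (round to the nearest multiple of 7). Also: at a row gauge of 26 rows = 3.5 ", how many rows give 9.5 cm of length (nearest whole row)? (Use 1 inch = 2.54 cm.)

Finished = 21.5 + 6 = 27.5 cm.
27.5 cm × 1/2.54 = 10.83 inches.
9/2 = 4.5 sts per in; 10.83 × 4.5 = 48.72 sts.
Nearest multiple of 7 → 49.
9.5 cm = 3.74 inches; × 7.429 = 27.78 → 28 rows.

Cast on 49 stitches; work 28 rows.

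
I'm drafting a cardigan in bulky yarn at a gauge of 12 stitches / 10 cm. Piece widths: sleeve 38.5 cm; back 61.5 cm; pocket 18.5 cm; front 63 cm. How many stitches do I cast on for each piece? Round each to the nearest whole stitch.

sleeve 46; back 74; pocket 22; front 76.

Rate = 12/10 = 1.2 sts per cm.
sleeve: 38.5 × 1.2 = 46.20 → 46.
back: 61.5 × 1.2 = 73.80 → 74.
pocket: 18.5 × 1.2 = 22.20 → 22.
front: 63 × 1.2 = 75.60 → 76.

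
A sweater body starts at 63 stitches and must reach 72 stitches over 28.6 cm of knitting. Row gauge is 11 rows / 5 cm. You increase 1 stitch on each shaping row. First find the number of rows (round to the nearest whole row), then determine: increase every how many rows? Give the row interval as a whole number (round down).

Increase every 7th row.

Rows = 28.6 × 2.2 = 62.9 → 63 rows.
Stitches to add: 9 → 9 shaping rows (at 1 st each).
63 / 9 = 7.00 → every 7 rows.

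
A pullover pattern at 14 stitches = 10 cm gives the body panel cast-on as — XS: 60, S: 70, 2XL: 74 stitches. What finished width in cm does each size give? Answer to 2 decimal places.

XS 42.86 cm; S 50.00 cm; 2XL 52.86 cm.

14/10 = 1.4 sts per cm.
XS: 60 / 1.4 = 42.857 → 42.86 cm.
S: 70 / 1.4 = 50.000 → 50.00 cm.
2XL: 74 / 1.4 = 52.857 → 52.86 cm.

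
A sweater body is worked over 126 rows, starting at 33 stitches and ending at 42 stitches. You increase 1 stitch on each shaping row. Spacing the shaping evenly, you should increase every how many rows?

Increase every 14th row.

Stitches to add: |42 − 33| = 9.
Shaping rows needed: 9 / 1 = 9.
126 rows / 9 = every 14 rows.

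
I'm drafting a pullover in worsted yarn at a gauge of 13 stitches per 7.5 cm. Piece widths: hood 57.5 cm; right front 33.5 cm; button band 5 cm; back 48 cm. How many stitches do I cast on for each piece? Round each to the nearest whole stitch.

Rate = 13/7.5 = 1.733 sts per cm.
hood: 57.5 × 1.733 = 99.67 → 100.
right front: 33.5 × 1.733 = 58.07 → 58.
button band: 5 × 1.733 = 8.67 → 9.
back: 48 × 1.733 = 83.20 → 83.

hood 100; right front 58; button band 9; back 83.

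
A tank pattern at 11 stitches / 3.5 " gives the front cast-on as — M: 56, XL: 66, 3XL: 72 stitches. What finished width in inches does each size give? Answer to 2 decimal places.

11/3.5 = 3.143 sts per in.
M: 56 / 3.143 = 17.818 → 17.82 in.
XL: 66 / 3.143 = 21.000 → 21.00 in.
3XL: 72 / 3.143 = 22.909 → 22.91 in.

M 17.82 inches; XL 21.00 inches; 3XL 22.91 inches.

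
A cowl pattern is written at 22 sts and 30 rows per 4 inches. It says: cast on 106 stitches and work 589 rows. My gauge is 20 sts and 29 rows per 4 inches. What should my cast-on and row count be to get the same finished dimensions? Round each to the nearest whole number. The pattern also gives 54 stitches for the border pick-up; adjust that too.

Cast on 96 stitches; work 569 rows; border pick-up 49 stitches.

Stitches: 106 × 20/22 = 96.36 → 96.
Rows: 589 × 29/30 = 569.37 → 569.
border pick-up: 54 × 20/22 = 49.09 → 49.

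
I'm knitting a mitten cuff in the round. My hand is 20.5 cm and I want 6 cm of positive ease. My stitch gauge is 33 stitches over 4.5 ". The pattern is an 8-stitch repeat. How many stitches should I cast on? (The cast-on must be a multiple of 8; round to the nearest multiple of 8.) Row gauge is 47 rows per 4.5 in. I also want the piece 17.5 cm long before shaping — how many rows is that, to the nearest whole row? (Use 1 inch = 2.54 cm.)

Finished = 20.5 + 6 = 26.5 cm.
26.5 cm × 1/2.54 = 10.43 inches.
33/4.5 = 7.333 sts per in; 10.43 × 7.333 = 76.51 sts.
Nearest multiple of 8 → 80.
17.5 cm = 6.89 inches; × 10.444 = 71.96 → 72 rows.

Cast on 80 stitches; work 72 rows.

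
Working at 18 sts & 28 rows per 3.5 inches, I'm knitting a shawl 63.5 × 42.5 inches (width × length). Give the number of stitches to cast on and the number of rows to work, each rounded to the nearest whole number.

Cast on 327 stitches and work 340 rows.

Stitch gauge = 18/3.5 = 5.143 sts/in; 63.5 × 5.143 = 326.57 → 327 sts.
Row gauge = 28/3.5 = 8 rows/in; 42.5 × 8 = 340.00 → 340 rows.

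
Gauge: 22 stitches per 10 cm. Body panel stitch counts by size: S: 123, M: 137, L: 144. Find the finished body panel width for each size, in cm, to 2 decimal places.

22/10 = 2.2 sts per cm.
S: 123 / 2.2 = 55.909 → 55.91 cm.
M: 137 / 2.2 = 62.273 → 62.27 cm.
L: 144 / 2.2 = 65.455 → 65.45 cm.

S 55.91 cm; M 62.27 cm; L 65.45 cm.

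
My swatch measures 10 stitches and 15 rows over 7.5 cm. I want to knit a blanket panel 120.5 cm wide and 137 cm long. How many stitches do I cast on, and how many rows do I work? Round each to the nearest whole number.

Cast on 161 stitches and work 274 rows.

Stitch gauge = 10/7.5 = 1.333 sts/cm; 120.5 × 1.333 = 160.67 → 161 sts.
Row gauge = 15/7.5 = 2 rows/cm; 137 × 2 = 274.00 → 274 rows.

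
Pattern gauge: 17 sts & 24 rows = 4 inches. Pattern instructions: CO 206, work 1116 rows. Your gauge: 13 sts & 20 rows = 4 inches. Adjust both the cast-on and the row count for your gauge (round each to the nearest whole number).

Stitches: 206 × 13/17 = 157.53 → 158.
Rows: 1116 × 20/24 = 930.00 → 930.

Cast on 158 stitches; work 930 rows.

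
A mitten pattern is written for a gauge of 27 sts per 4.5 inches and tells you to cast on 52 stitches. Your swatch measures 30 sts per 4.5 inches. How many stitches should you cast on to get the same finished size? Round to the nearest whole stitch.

58 stitches.

Scale factor = 30 / 27 = 1.111.
52 × 30 / 27 = 57.78 sts.
→ 58 sts.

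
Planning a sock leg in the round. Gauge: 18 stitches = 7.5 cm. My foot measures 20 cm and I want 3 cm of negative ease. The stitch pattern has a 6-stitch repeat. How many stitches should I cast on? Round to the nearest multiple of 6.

Cast on 42 stitches.

Finished = 20 − 3 = 17 cm.
18 / 7.5 = 2.4 sts/cm.
17 × 2.4 = 40.80 sts.
Nearest multiple of 6: 42.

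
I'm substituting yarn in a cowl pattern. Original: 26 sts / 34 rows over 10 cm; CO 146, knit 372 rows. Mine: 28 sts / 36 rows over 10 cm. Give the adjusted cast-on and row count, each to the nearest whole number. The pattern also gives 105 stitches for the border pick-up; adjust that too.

Cast on 157 stitches; work 394 rows; border pick-up 113 stitches.

Stitches: 146 × 28/26 = 157.23 → 157.
Rows: 372 × 36/34 = 393.88 → 394.
border pick-up: 105 × 28/26 = 113.08 → 113.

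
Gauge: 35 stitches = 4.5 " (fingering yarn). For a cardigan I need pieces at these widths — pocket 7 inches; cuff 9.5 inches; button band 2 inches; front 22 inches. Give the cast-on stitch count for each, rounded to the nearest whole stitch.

pocket 54; cuff 74; button band 16; front 171.

Rate = 35/4.5 = 7.778 sts per in.
pocket: 7 × 7.778 = 54.44 → 54.
cuff: 9.5 × 7.778 = 73.89 → 74.
button band: 2 × 7.778 = 15.56 → 16.
front: 22 × 7.778 = 171.11 → 171.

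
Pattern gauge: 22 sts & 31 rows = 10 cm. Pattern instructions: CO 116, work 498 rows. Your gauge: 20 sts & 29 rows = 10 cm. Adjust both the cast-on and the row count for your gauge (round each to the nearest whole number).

Cast on 105 stitches; work 466 rows.

Stitches: 116 × 20/22 = 105.45 → 105.
Rows: 498 × 29/31 = 465.87 → 466.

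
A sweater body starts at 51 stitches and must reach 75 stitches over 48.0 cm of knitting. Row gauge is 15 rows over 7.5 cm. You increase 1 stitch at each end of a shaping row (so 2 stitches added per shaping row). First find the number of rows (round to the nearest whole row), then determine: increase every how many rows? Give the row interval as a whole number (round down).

Rows = 48.0 × 2 = 96.0 → 96 rows.
Stitches to add: 24 → 12 shaping rows (at 2 st each).
96 / 12 = 8.00 → every 8 rows.

Increase every 8th row.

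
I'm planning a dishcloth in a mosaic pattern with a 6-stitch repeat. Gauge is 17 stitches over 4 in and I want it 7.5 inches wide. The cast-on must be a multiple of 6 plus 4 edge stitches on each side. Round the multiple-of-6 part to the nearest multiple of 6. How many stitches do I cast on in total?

CO 32 sts.

17 / 4 = 4.25 sts per inch.
7.5 × 4.25 = 31.88 sts.
Less 8 edge sts → 23.88 for the repeat.
Nearest multiple of 6: 24.
Add back 8 edge sts → 32.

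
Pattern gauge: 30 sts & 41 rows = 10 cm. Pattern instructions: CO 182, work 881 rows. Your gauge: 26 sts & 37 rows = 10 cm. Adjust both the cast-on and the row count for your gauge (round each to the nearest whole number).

Stitches: 182 × 26/30 = 157.73 → 158.
Rows: 881 × 37/41 = 795.05 → 795.

Cast on 158 stitches; work 795 rows.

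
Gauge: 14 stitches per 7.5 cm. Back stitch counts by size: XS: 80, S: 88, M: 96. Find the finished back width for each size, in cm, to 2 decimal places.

XS 42.86 cm; S 47.14 cm; M 51.43 cm.

14/7.5 = 1.867 sts per cm.
XS: 80 / 1.867 = 42.857 → 42.86 cm.
S: 88 / 1.867 = 47.143 → 47.14 cm.
M: 96 / 1.867 = 51.429 → 51.43 cm.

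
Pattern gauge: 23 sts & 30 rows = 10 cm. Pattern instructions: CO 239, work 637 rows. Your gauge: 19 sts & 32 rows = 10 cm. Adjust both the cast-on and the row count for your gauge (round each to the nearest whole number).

Stitches: 239 × 19/23 = 197.43 → 197.
Rows: 637 × 32/30 = 679.47 → 679.

Cast on 197 stitches; work 679 rows.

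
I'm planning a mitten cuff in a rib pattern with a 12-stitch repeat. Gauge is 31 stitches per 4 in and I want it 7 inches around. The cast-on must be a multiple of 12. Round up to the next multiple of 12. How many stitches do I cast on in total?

60 stitches.

31 / 4 = 7.75 sts per inch.
7 × 7.75 = 54.25 sts.
Next multiple of 12: 60.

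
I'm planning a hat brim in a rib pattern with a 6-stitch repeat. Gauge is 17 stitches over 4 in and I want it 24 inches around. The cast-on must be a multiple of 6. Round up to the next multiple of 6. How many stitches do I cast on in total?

102 stitches.

17 / 4 = 4.25 sts per inch.
24 × 4.25 = 102.00 sts.
Next multiple of 6: 102.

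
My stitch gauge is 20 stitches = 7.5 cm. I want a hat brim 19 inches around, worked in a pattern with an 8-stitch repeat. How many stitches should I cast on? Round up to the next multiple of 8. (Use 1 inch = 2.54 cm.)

Cast on 136 stitches.

19 in = 19 × 2.54 = 48.26 cm.
20 / 7.5 = 2.667 sts/cm.
48.26 × 2.667 = 128.69 sts.
→ 136.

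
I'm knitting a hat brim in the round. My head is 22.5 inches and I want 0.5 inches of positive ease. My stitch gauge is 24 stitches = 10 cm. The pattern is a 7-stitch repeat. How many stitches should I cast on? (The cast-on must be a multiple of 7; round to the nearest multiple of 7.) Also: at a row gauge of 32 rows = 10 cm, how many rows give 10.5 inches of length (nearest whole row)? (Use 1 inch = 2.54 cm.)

Cast on 140 stitches; work 85 rows.

Finished = 22.5 + 0.5 = 23 inches.
23 inches × 2.54 = 58.42 cm.
24/10 = 2.4 sts per cm; 58.42 × 2.4 = 140.21 sts.
Nearest multiple of 7 → 140.
10.5 inches = 26.67 cm; × 3.2 = 85.34 → 85 rows.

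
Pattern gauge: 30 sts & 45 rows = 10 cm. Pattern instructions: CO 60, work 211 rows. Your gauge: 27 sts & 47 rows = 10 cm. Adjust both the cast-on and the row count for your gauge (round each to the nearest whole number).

Cast on 54 stitches; work 220 rows.

Stitches: 60 × 27/30 = 54.00 → 54.
Rows: 211 × 47/45 = 220.38 → 220.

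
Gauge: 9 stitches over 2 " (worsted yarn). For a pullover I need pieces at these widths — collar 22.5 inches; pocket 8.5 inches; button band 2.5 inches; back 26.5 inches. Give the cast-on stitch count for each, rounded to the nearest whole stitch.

collar 101; pocket 38; button band 11; back 119.

Rate = 9/2 = 4.5 sts per in.
collar: 22.5 × 4.5 = 101.25 → 101.
pocket: 8.5 × 4.5 = 38.25 → 38.
button band: 2.5 × 4.5 = 11.25 → 11.
back: 26.5 × 4.5 = 119.25 → 119.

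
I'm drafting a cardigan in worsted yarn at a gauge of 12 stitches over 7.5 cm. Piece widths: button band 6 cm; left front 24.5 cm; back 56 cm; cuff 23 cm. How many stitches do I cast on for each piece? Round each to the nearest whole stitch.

button band 10; left front 39; back 90; cuff 37.

Rate = 12/7.5 = 1.6 sts per cm.
button band: 6 × 1.6 = 9.60 → 10.
left front: 24.5 × 1.6 = 39.20 → 39.
back: 56 × 1.6 = 89.60 → 90.
cuff: 23 × 1.6 = 36.80 → 37.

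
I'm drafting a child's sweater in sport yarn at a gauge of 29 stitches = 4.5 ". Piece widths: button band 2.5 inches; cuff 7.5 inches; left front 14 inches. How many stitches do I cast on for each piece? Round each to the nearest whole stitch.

Rate = 29/4.5 = 6.444 sts per in.
button band: 2.5 × 6.444 = 16.11 → 16.
cuff: 7.5 × 6.444 = 48.33 → 48.
left front: 14 × 6.444 = 90.22 → 90.

button band 16; cuff 48; left front 90.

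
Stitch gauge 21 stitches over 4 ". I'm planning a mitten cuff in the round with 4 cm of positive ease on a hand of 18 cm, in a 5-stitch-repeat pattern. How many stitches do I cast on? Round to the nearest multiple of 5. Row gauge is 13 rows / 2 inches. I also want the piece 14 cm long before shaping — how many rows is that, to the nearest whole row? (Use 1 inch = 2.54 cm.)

Finished = 18 + 4 = 22 cm.
22 cm × 1/2.54 = 8.66 inches.
21/4 = 5.25 sts per in; 8.66 × 5.25 = 45.47 sts.
Nearest multiple of 5 → 45.
14 cm = 5.51 inches; × 6.5 = 35.83 → 36 rows.

Cast on 45 stitches; work 36 rows.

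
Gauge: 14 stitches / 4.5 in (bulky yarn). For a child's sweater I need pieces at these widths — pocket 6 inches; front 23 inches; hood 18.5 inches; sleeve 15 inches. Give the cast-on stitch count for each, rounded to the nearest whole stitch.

pocket 19; front 72; hood 58; sleeve 47.

Rate = 14/4.5 = 3.111 sts per in.
pocket: 6 × 3.111 = 18.67 → 19.
front: 23 × 3.111 = 71.56 → 72.
hood: 18.5 × 3.111 = 57.56 → 58.
sleeve: 15 × 3.111 = 46.67 → 47.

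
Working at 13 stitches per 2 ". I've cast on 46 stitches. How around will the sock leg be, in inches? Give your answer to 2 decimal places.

13 stitches / 2 inch = 6.5 stitches per inch.
46 / 6.5 = 7.077 inches.

7.08 inches.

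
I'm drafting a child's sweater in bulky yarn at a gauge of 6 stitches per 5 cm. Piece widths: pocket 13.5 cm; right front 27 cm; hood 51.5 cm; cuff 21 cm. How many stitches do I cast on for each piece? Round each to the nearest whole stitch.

Rate = 6/5 = 1.2 sts per cm.
pocket: 13.5 × 1.2 = 16.20 → 16.
right front: 27 × 1.2 = 32.40 → 32.
hood: 51.5 × 1.2 = 61.80 → 62.
cuff: 21 × 1.2 = 25.20 → 25.

pocket 16; right front 32; hood 62; cuff 25.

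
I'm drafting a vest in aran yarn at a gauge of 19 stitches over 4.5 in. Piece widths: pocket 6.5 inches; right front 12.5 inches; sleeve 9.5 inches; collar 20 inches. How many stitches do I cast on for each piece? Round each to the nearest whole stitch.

Rate = 19/4.5 = 4.222 sts per in.
pocket: 6.5 × 4.222 = 27.44 → 27.
right front: 12.5 × 4.222 = 52.78 → 53.
sleeve: 9.5 × 4.222 = 40.11 → 40.
collar: 20 × 4.222 = 84.44 → 84.

pocket 27; right front 53; sleeve 40; collar 84.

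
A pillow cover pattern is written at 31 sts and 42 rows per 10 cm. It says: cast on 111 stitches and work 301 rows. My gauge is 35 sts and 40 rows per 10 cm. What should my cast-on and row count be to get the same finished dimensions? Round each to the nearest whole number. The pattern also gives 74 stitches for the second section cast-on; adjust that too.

Stitches: 111 × 35/31 = 125.32 → 125.
Rows: 301 × 40/42 = 286.67 → 287.
second section cast-on: 74 × 35/31 = 83.55 → 84.

Cast on 125 stitches; work 287 rows; second section cast-on 84 stitches.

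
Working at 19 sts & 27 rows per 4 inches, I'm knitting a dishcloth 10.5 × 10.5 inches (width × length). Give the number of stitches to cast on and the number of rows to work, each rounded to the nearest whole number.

Cast on 50 stitches and work 71 rows.

Stitch gauge = 19/4 = 4.75 sts/in; 10.5 × 4.75 = 49.88 → 50 sts.
Row gauge = 27/4 = 6.75 rows/in; 10.5 × 6.75 = 70.88 → 71 rows.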